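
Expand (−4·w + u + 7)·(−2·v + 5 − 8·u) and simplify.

(−4·w + u + 7)·(−2·v + 5 − 8·u)
= 8·v·w − 20·w + 32·u·w − 2·u·v + 5·u − 8·u^2 − 14·v + 35 − 56·u    [distributive law]
= 8·v·w − 20·w + 32·u·w − 2·u·v − 51·u − 8·u^2 − 14·v + 35    [combine like terms]

8·v·w − 20·w + 32·u·w − 2·u·v − 51·u − 8·u^2 − 14·v + 35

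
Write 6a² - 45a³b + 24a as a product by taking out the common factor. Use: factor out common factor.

6a² - 45a³b + 24a
= 3(2a² - 15a³b + 8a)    [factor out 3]
= 3a(2a - 15a²b + 8)    [factor out a]

3a(2a - 15a²b + 8)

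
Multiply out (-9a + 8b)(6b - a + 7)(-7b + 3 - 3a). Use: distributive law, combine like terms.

(-9a + 8b)(6b - a + 7)(-7b + 3 - 3a)
= (-54ab + 9a^2 - 63a + 48b^2 - 8ab + 56b)(-7b + 3 - 3a)    [distributive law]
= (-62ab + 9a^2 - 63a + 48b^2 + 56b)(-7b + 3 - 3a)    [combine like terms]
= 434ab^2 - 186ab + 186a^2b - 63a^2b + 27a^2 - 27a^3 + 441ab - 189a + 189a^2 - 336b^3 + 144b^2 - 144ab^2 - 392b^2 + 168b - 168ab    [distributive law]
= 290ab^2 + 87ab + 123a^2b + 216a^2 - 27a^3 - 189a - 336b^3 - 248b^2 + 168b    [combine like terms]

290ab^2 + 87ab + 123a^2b + 216a^2 - 27a^3 - 189a - 336b^3 - 248b^2 + 168b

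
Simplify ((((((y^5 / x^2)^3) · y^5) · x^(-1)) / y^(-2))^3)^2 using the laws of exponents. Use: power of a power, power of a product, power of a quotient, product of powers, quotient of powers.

x^(-42)y^132

((((((y^5 / x^2)^3) · y^5) · x^(-1)) / y^(-2))^3)^2
= (((((y^5 / x^2)^3) · y^5) · x^(-1)) / y^(-2))^6    [power of a power]
= (((((y^5 / x^2)^3) · y^5) · x^(-1))^6) / ((y^(-2))^6)    [power of a quotient]
= (((((y^5 / x^2)^3) · y^5)^6) · ((x^(-1))^6)) / ((y^(-2))^6)    [power of a product]
= (((((y^5 / x^2)^3)^6) · ((y^5)^6)) · ((x^(-1))^6)) / ((y^(-2))^6)    [power of a product]
= ((((y^5 / x^2)^18) · ((y^5)^6)) · ((x^(-1))^6)) / ((y^(-2))^6)    [power of a power]
= (((((y^5)^18) / ((x^2)^18)) · ((y^5)^6)) · ((x^(-1))^6)) / ((y^(-2))^6)    [power of a quotient]
= (((y^90 / ((x^2)^18)) · ((y^5)^6)) · ((x^(-1))^6)) / ((y^(-2))^6)    [power of a power]
= (((y^90 / x^36) · ((y^5)^6)) · ((x^(-1))^6)) / ((y^(-2))^6)    [power of a power]
= (((y^90 / x^36) · y^30) · ((x^(-1))^6)) / ((y^(-2))^6)    [power of a power]
= (((y^90 / x^36) · y^30) · x^(-6)) / ((y^(-2))^6)    [power of a power]
= (((y^90 / x^36) · y^30) · x^(-6)) / y^(-12)    [power of a power]
= x^(-42)y^132    [quotient of powers; product of powers]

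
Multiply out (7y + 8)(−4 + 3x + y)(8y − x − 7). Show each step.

(7y + 8)(−4 + 3x + y)(8y − x − 7)
= (−28y + 21xy + 7y^2 − 32 + 24x + 8y)(8y − x − 7)    [distributive law]
= (−20y + 21xy + 7y^2 − 32 + 24x)(8y − x − 7)    [combine like terms]
= −160y^2 + 20xy + 140y + 168xy^2 − 21x^2y − 147xy + 56y^3 − 7xy^2 − 49y^2 − 256y + 32x + 224 + 192xy − 24x^2 − 168x    [distributive law]
= −209y^2 + 65xy − 116y + 161xy^2 − 21x^2y + 56y^3 − 136x + 224 − 24x^2    [combine like terms]

−209y^2 + 65xy − 116y + 161xy^2 − 21x^2y + 56y^3 − 136x + 224 − 24x^2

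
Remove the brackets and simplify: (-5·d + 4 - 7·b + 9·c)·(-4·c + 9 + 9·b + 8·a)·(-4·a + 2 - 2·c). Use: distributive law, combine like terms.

(-5·d + 4 - 7·b + 9·c)·(-4·c + 9 + 9·b + 8·a)·(-4·a + 2 - 2·c)
= (20·c·d - 45·d - 45·b·d - 40·a·d - 16·c + 36 + 36·b + 32·a + 28·b·c - 63·b - 63·b^2 - 56·a·b - 36·c^2 + 81·c + 81·b·c + 72·a·c)·(-4·a + 2 - 2·c)    [distributive law]
= (20·c·d - 45·d - 45·b·d - 40·a·d + 65·c + 36 - 27·b + 32·a + 109·b·c - 63·b^2 - 56·a·b - 36·c^2 + 72·a·c)·(-4·a + 2 - 2·c)    [combine like terms]
= -80·a·c·d + 40·c·d - 40·c^2·d + 180·a·d - 90·d + 90·c·d + 180·a·b·d - 90·b·d + 90·b·c·d + 160·a^2·d - 80·a·d + 80·a·c·d - 260·a·c + 130·c - 130·c^2 - 144·a + 72 - 72·c + 108·a·b - 54·b + 54·b·c - 128·a^2 + 64·a - 64·a·c - 436·a·b·c + 218·b·c - 218·b·c^2 + 252·a·b^2 - 126·b^2 + 126·b^2·c + 224·a^2·b - 112·a·b + 112·a·b·c + 144·a·c^2 - 72·c^2 + 72·c^3 - 288·a^2·c + 144·a·c - 144·a·c^2    [distributive law]
= 130·c·d - 40·c^2·d + 100·a·d - 90·d + 180·a·b·d - 90·b·d + 90·b·c·d + 160·a^2·d - 180·a·c + 58·c - 202·c^2 - 80·a + 72 - 4·a·b - 54·b + 272·b·c - 128·a^2 - 324·a·b·c - 218·b·c^2 + 252·a·b^2 - 126·b^2 + 126·b^2·c + 224·a^2·b + 72·c^3 - 288·a^2·c    [combine like terms]

130·c·d - 40·c^2·d + 100·a·d - 90·d + 180·a·b·d - 90·b·d + 90·b·c·d + 160·a^2·d - 180·a·c + 58·c - 202·c^2 - 80·a + 72 - 4·a·b - 54·b + 272·b·c - 128·a^2 - 324·a·b·c - 218·b·c^2 + 252·a·b^2 - 126·b^2 + 126·b^2·c + 224·a^2·b + 72·c^3 - 288·a^2·c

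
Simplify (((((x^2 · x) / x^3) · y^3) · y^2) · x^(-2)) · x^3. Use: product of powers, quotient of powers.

(((((x^2 · x) / x^3) · y^3) · y^2) · x^(-2)) · x^3
= ((((x^3 / x^3) · y^3) · y^2) · x^(-2)) · x^3    [product of powers]
= (((x^0 · y^3) · y^2) · x^(-2)) · x^3    [quotient of powers]
= xy^5    [product of powers]

xy^5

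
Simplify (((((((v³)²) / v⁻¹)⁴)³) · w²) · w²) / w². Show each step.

(((((((v³)²) / v⁻¹)⁴)³) · w²) · w²) / w²
= ((((((v³)²) / v⁻¹)¹²) · w²) · w²) / w²    [power of a power]
= ((((((v³)²)¹²) / ((v⁻¹)¹²)) · w²) · w²) / w²    [power of a quotient]
= (((((v³)²⁴) / ((v⁻¹)¹²)) · w²) · w²) / w²    [power of a power]
= (((v⁷² / ((v⁻¹)¹²)) · w²) · w²) / w²    [power of a power]
= (((v⁷² / v⁻¹²) · w²) · w²) / w²    [power of a power]
= ((v⁸⁴ · w²) · w²) / w²    [quotient of powers]
= v⁸⁴w²    [quotient of powers; product of powers]

v⁸⁴w²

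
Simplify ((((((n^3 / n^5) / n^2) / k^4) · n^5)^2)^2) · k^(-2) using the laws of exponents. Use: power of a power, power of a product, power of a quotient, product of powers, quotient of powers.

k^(-18)n^4

((((((n^3 / n^5) / n^2) / k^4) · n^5)^2)^2) · k^(-2)
= (((((n^3 / n^5) / n^2) / k^4) · n^5)^4) · k^(-2)    [power of a power]
= (((((n^3 / n^5) / n^2) / k^4)^4) · ((n^5)^4)) · k^(-2)    [power of a product]
= (((((n^3 / n^5) / n^2)^4) / ((k^4)^4)) · ((n^5)^4)) · k^(-2)    [power of a quotient]
= (((((n^3 / n^5)^4) / ((n^2)^4)) / ((k^4)^4)) · ((n^5)^4)) · k^(-2)    [power of a quotient]
= ((((((n^3)^4) / ((n^5)^4)) / ((n^2)^4)) / ((k^4)^4)) · ((n^5)^4)) · k^(-2)    [power of a quotient]
= ((((n^12 / ((n^5)^4)) / ((n^2)^4)) / ((k^4)^4)) · ((n^5)^4)) · k^(-2)    [power of a power]
= ((((n^12 / n^20) / ((n^2)^4)) / ((k^4)^4)) · ((n^5)^4)) · k^(-2)    [power of a power]
= (((n^(-8) / ((n^2)^4)) / ((k^4)^4)) · ((n^5)^4)) · k^(-2)    [quotient of powers]
= (((n^(-8) / n^8) / ((k^4)^4)) · ((n^5)^4)) · k^(-2)    [power of a power]
= ((n^(-16) / ((k^4)^4)) · ((n^5)^4)) · k^(-2)    [quotient of powers]
= ((n^(-16) / k^16) · ((n^5)^4)) · k^(-2)    [power of a power]
= ((n^(-16) / k^16) · n^20) · k^(-2)    [power of a power]
= k^(-18)n^4    [quotient of powers; product of powers]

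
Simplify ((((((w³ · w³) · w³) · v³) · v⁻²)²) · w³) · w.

((((((w³ · w³) · w³) · v³) · v⁻²)²) · w³) · w
= ((((((w³ · w³) · w³) · v³)²) · ((v⁻²)²)) · w³) · w    [power of a product]
= ((((((w³ · w³) · w³)²) · ((v³)²)) · ((v⁻²)²)) · w³) · w    [power of a product]
= ((((((w³ · w³)²) · ((w³)²)) · ((v³)²)) · ((v⁻²)²)) · w³) · w    [power of a product]
= (((((((w³)²) · ((w³)²)) · ((w³)²)) · ((v³)²)) · ((v⁻²)²)) · w³) · w    [power of a product]
= (((((w⁶ · ((w³)²)) · ((w³)²)) · ((v³)²)) · ((v⁻²)²)) · w³) · w    [power of a power]
= (((((w⁶ · w⁶) · ((w³)²)) · ((v³)²)) · ((v⁻²)²)) · w³) · w    [power of a power]
= ((((w¹² · ((w³)²)) · ((v³)²)) · ((v⁻²)²)) · w³) · w    [product of powers]
= ((((w¹² · w⁶) · ((v³)²)) · ((v⁻²)²)) · w³) · w    [power of a power]
= (((w¹⁸ · ((v³)²)) · ((v⁻²)²)) · w³) · w    [product of powers]
= (((w¹⁸ · v⁶) · ((v⁻²)²)) · w³) · w    [power of a power]
= (((w¹⁸ · v⁶) · v⁻⁴) · w³) · w    [power of a power]
= v²·w²²    [product of powers]

v²·w²²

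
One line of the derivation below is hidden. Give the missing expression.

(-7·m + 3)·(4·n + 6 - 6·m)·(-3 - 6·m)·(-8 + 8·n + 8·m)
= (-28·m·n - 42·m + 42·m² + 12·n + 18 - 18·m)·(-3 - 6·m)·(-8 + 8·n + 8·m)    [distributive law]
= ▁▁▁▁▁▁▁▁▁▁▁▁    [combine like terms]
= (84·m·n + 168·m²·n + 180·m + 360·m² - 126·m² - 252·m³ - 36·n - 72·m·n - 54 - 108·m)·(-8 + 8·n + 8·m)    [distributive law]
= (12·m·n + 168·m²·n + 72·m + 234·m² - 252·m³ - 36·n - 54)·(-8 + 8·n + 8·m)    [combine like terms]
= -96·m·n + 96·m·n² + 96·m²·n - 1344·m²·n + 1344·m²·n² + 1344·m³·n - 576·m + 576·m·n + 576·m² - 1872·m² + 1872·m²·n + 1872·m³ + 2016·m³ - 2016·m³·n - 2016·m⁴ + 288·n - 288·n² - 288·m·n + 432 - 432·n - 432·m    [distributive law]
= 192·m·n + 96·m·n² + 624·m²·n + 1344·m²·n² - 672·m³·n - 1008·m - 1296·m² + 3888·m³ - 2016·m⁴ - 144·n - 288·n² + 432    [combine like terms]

After combine like terms, the bracketed line is:

(-28·m·n - 60·m + 42·m² + 12·n + 18)·(-3 - 6·m)·(-8 + 8·n + 8·m)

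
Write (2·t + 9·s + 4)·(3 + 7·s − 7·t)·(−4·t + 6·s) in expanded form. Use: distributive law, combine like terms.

88·t^2 − 352·s·t + 112·s·t^2 − 546·s^2·t + 56·t^3 + 330·s^2 + 378·s^3 − 48·t + 72·s

(2·t + 9·s + 4)·(3 + 7·s − 7·t)·(−4·t + 6·s)
= (6·t + 14·s·t − 14·t^2 + 27·s + 63·s^2 − 63·s·t + 12 + 28·s − 28·t)·(−4·t + 6·s)    [distributive law]
= (−22·t − 49·s·t − 14·t^2 + 55·s + 63·s^2 + 12)·(−4·t + 6·s)    [combine like terms]
= 88·t^2 − 132·s·t + 196·s·t^2 − 294·s^2·t + 56·t^3 − 84·s·t^2 − 220·s·t + 330·s^2 − 252·s^2·t + 378·s^3 − 48·t + 72·s    [distributive law]
= 88·t^2 − 352·s·t + 112·s·t^2 − 546·s^2·t + 56·t^3 + 330·s^2 + 378·s^3 − 48·t + 72·s    [combine like terms]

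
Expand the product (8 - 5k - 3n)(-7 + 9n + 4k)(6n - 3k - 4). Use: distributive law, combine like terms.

(8 - 5k - 3n)(-7 + 9n + 4k)(6n - 3k - 4)
= (-56 + 72n + 32k + 35k - 45kn - 20k² + 21n - 27n² - 12kn)(6n - 3k - 4)    [distributive law]
= (-56 + 93n + 67k - 57kn - 20k² - 27n²)(6n - 3k - 4)    [combine like terms]
= -336n + 168k + 224 + 558n² - 279kn - 372n + 402kn - 201k² - 268k - 342kn² + 171k²n + 228kn - 120k²n + 60k³ + 80k² - 162n³ + 81kn² + 108n²    [distributive law]
= -708n - 100k + 224 + 666n² + 351kn - 121k² - 261kn² + 51k²n + 60k³ - 162n³    [combine like terms]

-708n - 100k + 224 + 666n² + 351kn - 121k² - 261kn² + 51k²n + 60k³ - 162n³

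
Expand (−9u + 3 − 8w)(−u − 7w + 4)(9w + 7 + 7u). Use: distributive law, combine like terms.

(−9u + 3 − 8w)(−u − 7w + 4)(9w + 7 + 7u)
= (9u² + 63uw − 36u − 3u − 21w + 12 + 8uw + 56w² − 32w)(9w + 7 + 7u)    [distributive law]
= (9u² + 71uw − 39u − 53w + 12 + 56w²)(9w + 7 + 7u)    [combine like terms]
= 81u²w + 63u² + 63u³ + 639uw² + 497uw + 497u²w − 351uw − 273u − 273u² − 477w² − 371w − 371uw + 108w + 84 + 84u + 504w³ + 392w² + 392uw²    [distributive law]
= 578u²w − 210u² + 63u³ + 1031uw² − 225uw − 189u − 85w² − 263w + 84 + 504w³    [combine like terms]

578u²w − 210u² + 63u³ + 1031uw² − 225uw − 189u − 85w² − 263w + 84 + 504w³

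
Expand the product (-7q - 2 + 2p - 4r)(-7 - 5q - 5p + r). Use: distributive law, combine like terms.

59q + 35q² + 25pq + 13qr + 14 - 4p + 26r - 10p² + 22pr - 4r²

(-7q - 2 + 2p - 4r)(-7 - 5q - 5p + r)
= 49q + 35q² + 35pq - 7qr + 14 + 10q + 10p - 2r - 14p - 10pq - 10p² + 2pr + 28r + 20qr + 20pr - 4r²    [distributive law]
= 59q + 35q² + 25pq + 13qr + 14 - 4p + 26r - 10p² + 22pr - 4r²    [combine like terms]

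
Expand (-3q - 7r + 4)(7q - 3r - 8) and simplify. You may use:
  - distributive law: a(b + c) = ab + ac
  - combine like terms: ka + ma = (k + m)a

(-3q - 7r + 4)(7q - 3r - 8)
= -21q^2 + 9qr + 24q - 49qr + 21r^2 + 56r + 28q - 12r - 32    [distributive law]
= -21q^2 - 40qr + 52q + 21r^2 + 44r - 32    [combine like terms]

-21q^2 - 40qr + 52q + 21r^2 + 44r - 32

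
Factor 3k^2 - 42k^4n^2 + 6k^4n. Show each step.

3k^2(1 - 14k^2n^2 + 2k^2n)

3k^2 - 42k^4n^2 + 6k^4n
= 3(k^2 - 14k^4n^2 + 2k^4n)    [factor out 3]
= 3k^2(1 - 14k^2n^2 + 2k^2n)    [factor out k^2]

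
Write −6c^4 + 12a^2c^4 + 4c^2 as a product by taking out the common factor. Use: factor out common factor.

2c^2(−3c^2 + 6a^2c^2 + 2)

−6c^4 + 12a^2c^4 + 4c^2
= 2(−3c^4 + 6a^2c^4 + 2c^2)    [factor out 2]
= 2c^2(−3c^2 + 6a^2c^2 + 2)    [factor out c^2]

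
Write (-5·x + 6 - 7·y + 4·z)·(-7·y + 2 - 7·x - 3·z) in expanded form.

84·x·y - 52·x + 35·x² - 13·x·z - 56·y + 12 - 10·z + 49·y² - 7·y·z - 12·z²

(-5·x + 6 - 7·y + 4·z)·(-7·y + 2 - 7·x - 3·z)
= 35·x·y - 10·x + 35·x² + 15·x·z - 42·y + 12 - 42·x - 18·z + 49·y² - 14·y + 49·x·y + 21·y·z - 28·y·z + 8·z - 28·x·z - 12·z²    [distributive law]
= 84·x·y - 52·x + 35·x² - 13·x·z - 56·y + 12 - 10·z + 49·y² - 7·y·z - 12·z²    [combine like terms]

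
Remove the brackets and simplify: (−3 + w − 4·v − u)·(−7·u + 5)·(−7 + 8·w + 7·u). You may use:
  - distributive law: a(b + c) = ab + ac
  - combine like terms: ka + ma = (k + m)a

−217·u + 212·u·w + 63·u^2 + 105 − 155·w − 56·u·w^2 + 7·u^2·w + 40·w^2 − 336·u·v + 224·u·v·w + 196·u^2·v + 140·v − 160·v·w + 49·u^3

(−3 + w − 4·v − u)·(−7·u + 5)·(−7 + 8·w + 7·u)
= (21·u − 15 − 7·u·w + 5·w + 28·u·v − 20·v + 7·u^2 − 5·u)·(−7 + 8·w + 7·u)    [distributive law]
= (16·u − 15 − 7·u·w + 5·w + 28·u·v − 20·v + 7·u^2)·(−7 + 8·w + 7·u)    [combine like terms]
= −112·u + 128·u·w + 112·u^2 + 105 − 120·w − 105·u + 49·u·w − 56·u·w^2 − 49·u^2·w − 35·w + 40·w^2 + 35·u·w − 196·u·v + 224·u·v·w + 196·u^2·v + 140·v − 160·v·w − 140·u·v − 49·u^2 + 56·u^2·w + 49·u^3    [distributive law]
= −217·u + 212·u·w + 63·u^2 + 105 − 155·w − 56·u·w^2 + 7·u^2·w + 40·w^2 − 336·u·v + 224·u·v·w + 196·u^2·v + 140·v − 160·v·w + 49·u^3    [combine like terms]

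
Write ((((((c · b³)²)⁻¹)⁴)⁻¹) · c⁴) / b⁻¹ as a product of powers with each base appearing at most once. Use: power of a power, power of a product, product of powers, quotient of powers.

b²⁵·c¹²

((((((c · b³)²)⁻¹)⁴)⁻¹) · c⁴) / b⁻¹
= (((((c · b³)²)⁻¹)⁻⁴) · c⁴) / b⁻¹    [power of a power]
= ((((c · b³)²)⁴) · c⁴) / b⁻¹    [power of a power]
= (((c · b³)⁸) · c⁴) / b⁻¹    [power of a power]
= (((c⁸) · ((b³)⁸)) · c⁴) / b⁻¹    [power of a product]
= ((c⁸ · b²⁴) · c⁴) / b⁻¹    [power of a power]
= b²⁵·c¹²    [quotient of powers; product of powers]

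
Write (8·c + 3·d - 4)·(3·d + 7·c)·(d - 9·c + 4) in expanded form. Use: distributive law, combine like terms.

(8·c + 3·d - 4)·(3·d + 7·c)·(d - 9·c + 4)
= (24·c·d + 56·c² + 9·d² + 21·c·d - 12·d - 28·c)·(d - 9·c + 4)    [distributive law]
= (45·c·d + 56·c² + 9·d² - 12·d - 28·c)·(d - 9·c + 4)    [combine like terms]
= 45·c·d² - 405·c²·d + 180·c·d + 56·c²·d - 504·c³ + 224·c² + 9·d³ - 81·c·d² + 36·d² - 12·d² + 108·c·d - 48·d - 28·c·d + 252·c² - 112·c    [distributive law]
= -36·c·d² - 349·c²·d + 260·c·d - 504·c³ + 476·c² + 9·d³ + 24·d² - 48·d - 112·c    [combine like terms]

-36·c·d² - 349·c²·d + 260·c·d - 504·c³ + 476·c² + 9·d³ + 24·d² - 48·d - 112·c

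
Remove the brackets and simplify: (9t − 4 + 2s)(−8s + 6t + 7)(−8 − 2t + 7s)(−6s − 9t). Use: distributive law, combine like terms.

−8016s²t − 2889st² + 504s²t² − 3834st³ + 3336s³t + 4590t³ + 972t⁴ + 6612st + 2304t² + 3384s² − 2700s³ − 1344s − 2016t + 672s⁴

(9t − 4 + 2s)(−8s + 6t + 7)(−8 − 2t + 7s)(−6s − 9t)
= (−72st + 54t² + 63t + 32s − 24t − 28 − 16s² + 12st + 14s)(−8 − 2t + 7s)(−6s − 9t)    [distributive law]
= (−60st + 54t² + 39t + 46s − 28 − 16s²)(−8 − 2t + 7s)(−6s − 9t)    [combine like terms]
= (480st + 120st² − 420s²t − 432t² − 108t³ + 378st² − 312t − 78t² + 273st − 368s − 92st + 322s² + 224 + 56t − 196s + 128s² + 32s²t − 112s³)(−6s − 9t)    [distributive law]
= (661st + 498st² − 388s²t − 510t² − 108t³ − 256t − 564s + 450s² + 224 − 112s³)(−6s − 9t)    [combine like terms]
= −3966s²t − 5949st² − 2988s²t² − 4482st³ + 2328s³t + 3492s²t² + 3060st² + 4590t³ + 648st³ + 972t⁴ + 1536st + 2304t² + 3384s² + 5076st − 2700s³ − 4050s²t − 1344s − 2016t + 672s⁴ + 1008s³t    [distributive law]
= −8016s²t − 2889st² + 504s²t² − 3834st³ + 3336s³t + 4590t³ + 972t⁴ + 6612st + 2304t² + 3384s² − 2700s³ − 1344s − 2016t + 672s⁴    [combine like terms]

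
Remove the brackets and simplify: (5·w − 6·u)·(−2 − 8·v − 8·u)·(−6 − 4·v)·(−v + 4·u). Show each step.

−60·v·w + 240·u·w − 280·v^2·w + 880·u·v·w − 160·v^3·w + 480·u·v^2·w + 960·u^2·w + 640·u^2·v·w + 72·u·v − 288·u^2 + 336·u·v^2 − 1056·u^2·v + 192·u·v^3 − 576·u^2·v^2 − 1152·u^3 − 768·u^3·v

(5·w − 6·u)·(−2 − 8·v − 8·u)·(−6 − 4·v)·(−v + 4·u)
= (−10·w − 40·v·w − 40·u·w + 12·u + 48·u·v + 48·u^2)·(−6 − 4·v)·(−v + 4·u)    [distributive law]
= (60·w + 40·v·w + 240·v·w + 160·v^2·w + 240·u·w + 160·u·v·w − 72·u − 48·u·v − 288·u·v − 192·u·v^2 − 288·u^2 − 192·u^2·v)·(−v + 4·u)    [distributive law]
= (60·w + 280·v·w + 160·v^2·w + 240·u·w + 160·u·v·w − 72·u − 336·u·v − 192·u·v^2 − 288·u^2 − 192·u^2·v)·(−v + 4·u)    [combine like terms]
= −60·v·w + 240·u·w − 280·v^2·w + 1120·u·v·w − 160·v^3·w + 640·u·v^2·w − 240·u·v·w + 960·u^2·w − 160·u·v^2·w + 640·u^2·v·w + 72·u·v − 288·u^2 + 336·u·v^2 − 1344·u^2·v + 192·u·v^3 − 768·u^2·v^2 + 288·u^2·v − 1152·u^3 + 192·u^2·v^2 − 768·u^3·v    [distributive law]
= −60·v·w + 240·u·w − 280·v^2·w + 880·u·v·w − 160·v^3·w + 480·u·v^2·w + 960·u^2·w + 640·u^2·v·w + 72·u·v − 288·u^2 + 336·u·v^2 − 1056·u^2·v + 192·u·v^3 − 576·u^2·v^2 − 1152·u^3 − 768·u^3·v    [combine like terms]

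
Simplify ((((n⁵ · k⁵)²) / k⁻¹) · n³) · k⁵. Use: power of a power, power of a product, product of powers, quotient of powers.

((((n⁵ · k⁵)²) / k⁻¹) · n³) · k⁵
= (((((n⁵)²) · ((k⁵)²)) / k⁻¹) · n³) · k⁵    [power of a product]
= (((n¹⁰ · ((k⁵)²)) / k⁻¹) · n³) · k⁵    [power of a power]
= (((n¹⁰ · k¹⁰) / k⁻¹) · n³) · k⁵    [power of a power]
= k¹⁶n¹³    [quotient of powers; product of powers]

k¹⁶n¹³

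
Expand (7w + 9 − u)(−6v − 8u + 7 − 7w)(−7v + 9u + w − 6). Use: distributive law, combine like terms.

(7w + 9 − u)(−6v − 8u + 7 − 7w)(−7v + 9u + w − 6)
= (−42vw − 56uw + 49w − 49w^2 − 54v − 72u + 63 − 63w + 6uv + 8u^2 − 7u + 7uw)(−7v + 9u + w − 6)    [distributive law]
= (−42vw − 49uw − 14w − 49w^2 − 54v − 79u + 63 + 6uv + 8u^2)(−7v + 9u + w − 6)    [combine like terms]
= 294v^2w − 378uvw − 42vw^2 + 252vw + 343uvw − 441u^2w − 49uw^2 + 294uw + 98vw − 126uw − 14w^2 + 84w + 343vw^2 − 441uw^2 − 49w^3 + 294w^2 + 378v^2 − 486uv − 54vw + 324v + 553uv − 711u^2 − 79uw + 474u − 441v + 567u + 63w − 378 − 42uv^2 + 54u^2v + 6uvw − 36uv − 56u^2v + 72u^3 + 8u^2w − 48u^2    [distributive law]
= 294v^2w − 29uvw + 301vw^2 + 296vw − 433u^2w − 490uw^2 + 89uw + 280w^2 + 147w − 49w^3 + 378v^2 + 31uv − 117v − 759u^2 + 1041u − 378 − 42uv^2 − 2u^2v + 72u^3    [combine like terms]

294v^2w − 29uvw + 301vw^2 + 296vw − 433u^2w − 490uw^2 + 89uw + 280w^2 + 147w − 49w^3 + 378v^2 + 31uv − 117v − 759u^2 + 1041u − 378 − 42uv^2 − 2u^2v + 72u^3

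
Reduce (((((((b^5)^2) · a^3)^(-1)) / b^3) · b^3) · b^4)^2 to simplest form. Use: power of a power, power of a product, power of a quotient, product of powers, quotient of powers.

(((((((b^5)^2) · a^3)^(-1)) / b^3) · b^3) · b^4)^2
= (((((((b^5)^2) · a^3)^(-1)) / b^3) · b^3)^2) · ((b^4)^2)    [power of a product]
= (((((((b^5)^2) · a^3)^(-1)) / b^3)^2) · ((b^3)^2)) · ((b^4)^2)    [power of a product]
= (((((((b^5)^2) · a^3)^(-1))^2) / ((b^3)^2)) · ((b^3)^2)) · ((b^4)^2)    [power of a quotient]
= ((((((b^5)^2) · a^3)^(-2)) / ((b^3)^2)) · ((b^3)^2)) · ((b^4)^2)    [power of a power]
= ((((((b^5)^2)^(-2)) · ((a^3)^(-2))) / ((b^3)^2)) · ((b^3)^2)) · ((b^4)^2)    [power of a product]
= (((((b^5)^(-4)) · ((a^3)^(-2))) / ((b^3)^2)) · ((b^3)^2)) · ((b^4)^2)    [power of a power]
= (((b^(-20) · ((a^3)^(-2))) / ((b^3)^2)) · ((b^3)^2)) · ((b^4)^2)    [power of a power]
= (((b^(-20) · a^(-6)) / ((b^3)^2)) · ((b^3)^2)) · ((b^4)^2)    [power of a power]
= (((b^(-20) · a^(-6)) / b^6) · ((b^3)^2)) · ((b^4)^2)    [power of a power]
= (((b^(-20) · a^(-6)) / b^6) · b^6) · ((b^4)^2)    [power of a power]
= (((b^(-20) · a^(-6)) / b^6) · b^6) · b^8    [power of a power]
= a^(-6)b^(-12)    [quotient of powers; product of powers]

a^(-6)b^(-12)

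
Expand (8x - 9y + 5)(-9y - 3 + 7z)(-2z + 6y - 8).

(8x - 9y + 5)(-9y - 3 + 7z)(-2z + 6y - 8)
= (-72xy - 24x + 56xz + 81y² + 27y - 63yz - 45y - 15 + 35z)(-2z + 6y - 8)    [distributive law]
= (-72xy - 24x + 56xz + 81y² - 18y - 63yz - 15 + 35z)(-2z + 6y - 8)    [combine like terms]
= 144xyz - 432xy² + 576xy + 48xz - 144xy + 192x - 112xz² + 336xyz - 448xz - 162y²z + 486y³ - 648y² + 36yz - 108y² + 144y + 126yz² - 378y²z + 504yz + 30z - 90y + 120 - 70z² + 210yz - 280z    [distributive law]
= 480xyz - 432xy² + 432xy - 400xz + 192x - 112xz² - 540y²z + 486y³ - 756y² + 750yz + 54y + 126yz² - 250z + 120 - 70z²    [combine like terms]

480xyz - 432xy² + 432xy - 400xz + 192x - 112xz² - 540y²z + 486y³ - 756y² + 750yz + 54y + 126yz² - 250z + 120 - 70z²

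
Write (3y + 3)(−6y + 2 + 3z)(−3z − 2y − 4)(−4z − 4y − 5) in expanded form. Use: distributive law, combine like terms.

−36y²z² − 288y³z − 492y²z − 144y⁴ − 564y³ − 624y² + 315yz² + 162yz − 84y + 108yz³ + 351z² + 366z + 120 + 108z³

(3y + 3)(−6y + 2 + 3z)(−3z − 2y − 4)(−4z − 4y − 5)
= (−18y² + 6y + 9yz − 18y + 6 + 9z)(−3z − 2y − 4)(−4z − 4y − 5)    [distributive law]
= (−18y² − 12y + 9yz + 6 + 9z)(−3z − 2y − 4)(−4z − 4y − 5)    [combine like terms]
= (54y²z + 36y³ + 72y² + 36yz + 24y² + 48y − 27yz² − 18y²z − 36yz − 18z − 12y − 24 − 27z² − 18yz − 36z)(−4z − 4y − 5)    [distributive law]
= (36y²z + 36y³ + 96y² − 18yz + 36y − 27yz² − 54z − 24 − 27z²)(−4z − 4y − 5)    [combine like terms]
= −144y²z² − 144y³z − 180y²z − 144y³z − 144y⁴ − 180y³ − 384y²z − 384y³ − 480y² + 72yz² + 72y²z + 90yz − 144yz − 144y² − 180y + 108yz³ + 108y²z² + 135yz² + 216z² + 216yz + 270z + 96z + 96y + 120 + 108z³ + 108yz² + 135z²    [distributive law]
= −36y²z² − 288y³z − 492y²z − 144y⁴ − 564y³ − 624y² + 315yz² + 162yz − 84y + 108yz³ + 351z² + 366z + 120 + 108z³    [combine like terms]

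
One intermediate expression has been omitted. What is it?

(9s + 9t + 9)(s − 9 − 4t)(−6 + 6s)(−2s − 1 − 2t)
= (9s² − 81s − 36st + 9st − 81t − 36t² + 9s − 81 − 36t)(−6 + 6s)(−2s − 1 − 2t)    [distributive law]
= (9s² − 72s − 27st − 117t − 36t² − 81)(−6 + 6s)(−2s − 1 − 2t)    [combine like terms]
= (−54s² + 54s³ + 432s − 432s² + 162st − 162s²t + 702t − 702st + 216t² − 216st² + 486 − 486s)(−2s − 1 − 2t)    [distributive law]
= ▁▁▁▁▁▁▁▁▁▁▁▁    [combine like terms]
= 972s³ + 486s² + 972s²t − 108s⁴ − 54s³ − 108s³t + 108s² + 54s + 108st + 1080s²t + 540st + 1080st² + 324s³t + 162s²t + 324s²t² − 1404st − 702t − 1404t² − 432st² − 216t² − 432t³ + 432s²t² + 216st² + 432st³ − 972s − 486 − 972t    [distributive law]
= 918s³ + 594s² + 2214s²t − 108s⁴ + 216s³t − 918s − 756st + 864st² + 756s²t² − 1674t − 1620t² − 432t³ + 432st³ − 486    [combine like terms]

Applying combine like terms to the line above:

(−486s² + 54s³ − 54s − 540st − 162s²t + 702t + 216t² − 216st² + 486)(−2s − 1 − 2t)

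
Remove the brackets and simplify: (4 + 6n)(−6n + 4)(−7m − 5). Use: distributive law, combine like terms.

−112m − 80 + 252mn^2 + 180n^2

(4 + 6n)(−6n + 4)(−7m − 5)
= (−24n + 16 − 36n^2 + 24n)(−7m − 5)    [distributive law]
= (16 − 36n^2)(−7m − 5)    [combine like terms]
= −112m − 80 + 252mn^2 + 180n^2    [distributive law]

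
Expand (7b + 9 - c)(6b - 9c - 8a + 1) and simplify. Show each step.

42b^2 - 69bc - 56ab + 61b - 82c - 72a + 9 + 9c^2 + 8ac

(7b + 9 - c)(6b - 9c - 8a + 1)
= 42b^2 - 63bc - 56ab + 7b + 54b - 81c - 72a + 9 - 6bc + 9c^2 + 8ac - c    [distributive law]
= 42b^2 - 69bc - 56ab + 61b - 82c - 72a + 9 + 9c^2 + 8ac    [combine like terms]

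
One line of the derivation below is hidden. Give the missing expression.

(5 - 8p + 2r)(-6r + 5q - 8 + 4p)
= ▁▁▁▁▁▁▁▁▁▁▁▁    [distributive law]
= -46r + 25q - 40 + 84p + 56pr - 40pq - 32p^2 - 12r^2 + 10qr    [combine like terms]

After distributive law, the bracketed line is:

-30r + 25q - 40 + 20p + 48pr - 40pq + 64p - 32p^2 - 12r^2 + 10qr - 16r + 8pr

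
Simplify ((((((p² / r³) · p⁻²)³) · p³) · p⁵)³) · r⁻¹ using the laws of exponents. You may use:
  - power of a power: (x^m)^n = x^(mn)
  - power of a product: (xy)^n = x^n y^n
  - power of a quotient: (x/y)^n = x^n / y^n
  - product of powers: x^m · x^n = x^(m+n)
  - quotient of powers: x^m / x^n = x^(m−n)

p²⁴·r⁻²⁸

((((((p² / r³) · p⁻²)³) · p³) · p⁵)³) · r⁻¹
= ((((((p² / r³) · p⁻²)³) · p³)³) · ((p⁵)³)) · r⁻¹    [power of a product]
= ((((((p² / r³) · p⁻²)³)³) · ((p³)³)) · ((p⁵)³)) · r⁻¹    [power of a product]
= (((((p² / r³) · p⁻²)⁹) · ((p³)³)) · ((p⁵)³)) · r⁻¹    [power of a power]
= (((((p² / r³)⁹) · ((p⁻²)⁹)) · ((p³)³)) · ((p⁵)³)) · r⁻¹    [power of a product]
= ((((((p²)⁹) / ((r³)⁹)) · ((p⁻²)⁹)) · ((p³)³)) · ((p⁵)³)) · r⁻¹    [power of a quotient]
= ((((p¹⁸ / ((r³)⁹)) · ((p⁻²)⁹)) · ((p³)³)) · ((p⁵)³)) · r⁻¹    [power of a power]
= ((((p¹⁸ / r²⁷) · ((p⁻²)⁹)) · ((p³)³)) · ((p⁵)³)) · r⁻¹    [power of a power]
= ((((p¹⁸ / r²⁷) · p⁻¹⁸) · ((p³)³)) · ((p⁵)³)) · r⁻¹    [power of a power]
= ((((p¹⁸ / r²⁷) · p⁻¹⁸) · p⁹) · ((p⁵)³)) · r⁻¹    [power of a power]
= ((((p¹⁸ / r²⁷) · p⁻¹⁸) · p⁹) · p¹⁵) · r⁻¹    [power of a power]
= p²⁴·r⁻²⁸    [quotient of powers; product of powers]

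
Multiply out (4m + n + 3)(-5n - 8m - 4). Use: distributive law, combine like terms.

(4m + n + 3)(-5n - 8m - 4)
= -20mn - 32m² - 16m - 5n² - 8mn - 4n - 15n - 24m - 12    [distributive law]
= -28mn - 32m² - 40m - 5n² - 19n - 12    [combine like terms]

-28mn - 32m² - 40m - 5n² - 19n - 12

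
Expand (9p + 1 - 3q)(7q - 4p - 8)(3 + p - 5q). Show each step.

(9p + 1 - 3q)(7q - 4p - 8)(3 + p - 5q)
= (63pq - 36p² - 72p + 7q - 4p - 8 - 21q² + 12pq + 24q)(3 + p - 5q)    [distributive law]
= (75pq - 36p² - 76p + 31q - 8 - 21q²)(3 + p - 5q)    [combine like terms]
= 225pq + 75p²q - 375pq² - 108p² - 36p³ + 180p²q - 228p - 76p² + 380pq + 93q + 31pq - 155q² - 24 - 8p + 40q - 63q² - 21pq² + 105q³    [distributive law]
= 636pq + 255p²q - 396pq² - 184p² - 36p³ - 236p + 133q - 218q² - 24 + 105q³    [combine like terms]

636pq + 255p²q - 396pq² - 184p² - 36p³ - 236p + 133q - 218q² - 24 + 105q³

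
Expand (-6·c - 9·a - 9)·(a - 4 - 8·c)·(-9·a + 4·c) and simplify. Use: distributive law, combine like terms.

-630·a^2·c - 168·a·c^2 - 756·a·c + 384·c^2 + 192·c^3 + 81·a^3 - 243·a^2 - 324·a + 144·c

(-6·c - 9·a - 9)·(a - 4 - 8·c)·(-9·a + 4·c)
= (-6·a·c + 24·c + 48·c^2 - 9·a^2 + 36·a + 72·a·c - 9·a + 36 + 72·c)·(-9·a + 4·c)    [distributive law]
= (66·a·c + 96·c + 48·c^2 - 9·a^2 + 27·a + 36)·(-9·a + 4·c)    [combine like terms]
= -594·a^2·c + 264·a·c^2 - 864·a·c + 384·c^2 - 432·a·c^2 + 192·c^3 + 81·a^3 - 36·a^2·c - 243·a^2 + 108·a·c - 324·a + 144·c    [distributive law]
= -630·a^2·c - 168·a·c^2 - 756·a·c + 384·c^2 + 192·c^3 + 81·a^3 - 243·a^2 - 324·a + 144·c    [combine like terms]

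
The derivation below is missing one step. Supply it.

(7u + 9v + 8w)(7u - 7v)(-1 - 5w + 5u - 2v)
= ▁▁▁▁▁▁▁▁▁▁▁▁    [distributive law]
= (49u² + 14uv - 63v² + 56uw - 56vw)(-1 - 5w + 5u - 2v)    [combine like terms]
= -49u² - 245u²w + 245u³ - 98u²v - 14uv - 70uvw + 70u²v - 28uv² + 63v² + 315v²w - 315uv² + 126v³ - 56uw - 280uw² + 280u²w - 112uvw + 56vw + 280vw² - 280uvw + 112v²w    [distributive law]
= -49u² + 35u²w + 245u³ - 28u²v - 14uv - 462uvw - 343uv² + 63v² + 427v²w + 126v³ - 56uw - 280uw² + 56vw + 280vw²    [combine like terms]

After distributive law, the bracketed line is:

(49u² - 49uv + 63uv - 63v² + 56uw - 56vw)(-1 - 5w + 5u - 2v)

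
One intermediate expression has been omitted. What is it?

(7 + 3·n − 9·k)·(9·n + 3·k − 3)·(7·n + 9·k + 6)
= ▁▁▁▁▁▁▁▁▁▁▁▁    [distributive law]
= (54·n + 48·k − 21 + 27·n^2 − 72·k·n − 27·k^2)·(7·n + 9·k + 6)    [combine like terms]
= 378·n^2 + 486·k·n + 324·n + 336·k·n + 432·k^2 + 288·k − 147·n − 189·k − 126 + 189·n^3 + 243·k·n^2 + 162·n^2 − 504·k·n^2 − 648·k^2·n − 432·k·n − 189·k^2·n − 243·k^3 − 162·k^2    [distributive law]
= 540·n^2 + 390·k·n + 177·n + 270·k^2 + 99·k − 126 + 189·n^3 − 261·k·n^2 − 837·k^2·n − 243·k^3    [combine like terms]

Applying distributive law to the line above:

(63·n + 21·k − 21 + 27·n^2 + 9·k·n − 9·n − 81·k·n − 27·k^2 + 27·k)·(7·n + 9·k + 6)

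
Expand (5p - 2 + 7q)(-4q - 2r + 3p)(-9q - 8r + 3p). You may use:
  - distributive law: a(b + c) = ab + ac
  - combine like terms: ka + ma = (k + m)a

(5p - 2 + 7q)(-4q - 2r + 3p)(-9q - 8r + 3p)
= (-20pq - 10pr + 15p^2 + 8q + 4r - 6p - 28q^2 - 14qr + 21pq)(-9q - 8r + 3p)    [distributive law]
= (pq - 10pr + 15p^2 + 8q + 4r - 6p - 28q^2 - 14qr)(-9q - 8r + 3p)    [combine like terms]
= -9pq^2 - 8pqr + 3p^2q + 90pqr + 80pr^2 - 30p^2r - 135p^2q - 120p^2r + 45p^3 - 72q^2 - 64qr + 24pq - 36qr - 32r^2 + 12pr + 54pq + 48pr - 18p^2 + 252q^3 + 224q^2r - 84pq^2 + 126q^2r + 112qr^2 - 42pqr    [distributive law]
= -93pq^2 + 40pqr - 132p^2q + 80pr^2 - 150p^2r + 45p^3 - 72q^2 - 100qr + 78pq - 32r^2 + 60pr - 18p^2 + 252q^3 + 350q^2r + 112qr^2    [combine like terms]

-93pq^2 + 40pqr - 132p^2q + 80pr^2 - 150p^2r + 45p^3 - 72q^2 - 100qr + 78pq - 32r^2 + 60pr - 18p^2 + 252q^3 + 350q^2r + 112qr^2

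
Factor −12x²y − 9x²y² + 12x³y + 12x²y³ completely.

−12x²y − 9x²y² + 12x³y + 12x²y³
= 3(−4x²y − 3x²y² + 4x³y + 4x²y³)    [factor out 3]
= 3x²y(−4 − 3y + 4x + 4y²)    [factor out x²y]

3x²y(−4 − 3y + 4x + 4y²)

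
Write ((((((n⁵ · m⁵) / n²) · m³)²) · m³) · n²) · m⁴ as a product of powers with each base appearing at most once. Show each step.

m²³n⁸

((((((n⁵ · m⁵) / n²) · m³)²) · m³) · n²) · m⁴
= ((((((n⁵ · m⁵) / n²)²) · ((m³)²)) · m³) · n²) · m⁴    [power of a product]
= ((((((n⁵ · m⁵)²) / ((n²)²)) · ((m³)²)) · m³) · n²) · m⁴    [power of a quotient]
= (((((((n⁵)²) · ((m⁵)²)) / ((n²)²)) · ((m³)²)) · m³) · n²) · m⁴    [power of a product]
= (((((n¹⁰ · ((m⁵)²)) / ((n²)²)) · ((m³)²)) · m³) · n²) · m⁴    [power of a power]
= (((((n¹⁰ · m¹⁰) / ((n²)²)) · ((m³)²)) · m³) · n²) · m⁴    [power of a power]
= (((((n¹⁰ · m¹⁰) / n⁴) · ((m³)²)) · m³) · n²) · m⁴    [power of a power]
= (((((n¹⁰ · m¹⁰) / n⁴) · m⁶) · m³) · n²) · m⁴    [power of a power]
= m²³n⁸    [quotient of powers; product of powers]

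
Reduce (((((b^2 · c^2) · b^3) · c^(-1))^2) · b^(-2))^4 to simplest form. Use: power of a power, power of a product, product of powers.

b^32c^8

(((((b^2 · c^2) · b^3) · c^(-1))^2) · b^(-2))^4
= (((((b^2 · c^2) · b^3) · c^(-1))^2)^4) · ((b^(-2))^4)    [power of a product]
= ((((b^2 · c^2) · b^3) · c^(-1))^8) · ((b^(-2))^4)    [power of a power]
= ((((b^2 · c^2) · b^3)^8) · ((c^(-1))^8)) · ((b^(-2))^4)    [power of a product]
= ((((b^2 · c^2)^8) · ((b^3)^8)) · ((c^(-1))^8)) · ((b^(-2))^4)    [power of a product]
= (((((b^2)^8) · ((c^2)^8)) · ((b^3)^8)) · ((c^(-1))^8)) · ((b^(-2))^4)    [power of a product]
= (((b^16 · ((c^2)^8)) · ((b^3)^8)) · ((c^(-1))^8)) · ((b^(-2))^4)    [power of a power]
= (((b^16 · c^16) · ((b^3)^8)) · ((c^(-1))^8)) · ((b^(-2))^4)    [power of a power]
= (((b^16 · c^16) · b^24) · ((c^(-1))^8)) · ((b^(-2))^4)    [power of a power]
= (((b^16 · c^16) · b^24) · c^(-8)) · ((b^(-2))^4)    [power of a power]
= (((b^16 · c^16) · b^24) · c^(-8)) · b^(-8)    [power of a power]
= b^32c^8    [product of powers]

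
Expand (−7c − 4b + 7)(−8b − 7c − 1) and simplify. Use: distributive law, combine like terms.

84bc + 49c² − 42c + 32b² − 52b − 7

(−7c − 4b + 7)(−8b − 7c − 1)
= 56bc + 49c² + 7c + 32b² + 28bc + 4b − 56b − 49c − 7    [distributive law]
= 84bc + 49c² − 42c + 32b² − 52b − 7    [combine like terms]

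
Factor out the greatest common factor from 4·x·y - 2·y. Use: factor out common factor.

4·x·y - 2·y
= 2(2·x·y - y)    [factor out 2]
= 2·y(2·x - 1)    [factor out y]

2·y(2·x - 1)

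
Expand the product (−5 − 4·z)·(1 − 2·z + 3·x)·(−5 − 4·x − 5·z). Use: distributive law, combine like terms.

(−5 − 4·z)·(1 − 2·z + 3·x)·(−5 − 4·x − 5·z)
= (−5 + 10·z − 15·x − 4·z + 8·z^2 − 12·x·z)·(−5 − 4·x − 5·z)    [distributive law]
= (−5 + 6·z − 15·x + 8·z^2 − 12·x·z)·(−5 − 4·x − 5·z)    [combine like terms]
= 25 + 20·x + 25·z − 30·z − 24·x·z − 30·z^2 + 75·x + 60·x^2 + 75·x·z − 40·z^2 − 32·x·z^2 − 40·z^3 + 60·x·z + 48·x^2·z + 60·x·z^2    [distributive law]
= 25 + 95·x − 5·z + 111·x·z − 70·z^2 + 60·x^2 + 28·x·z^2 − 40·z^3 + 48·x^2·z    [combine like terms]

25 + 95·x − 5·z + 111·x·z − 70·z^2 + 60·x^2 + 28·x·z^2 − 40·z^3 + 48·x^2·z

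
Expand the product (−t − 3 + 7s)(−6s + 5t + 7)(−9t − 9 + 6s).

−399st^2 − 1104st + 624s^2t + 45t^3 + 243t^2 + 387t − 729s + 780s^2 + 189 − 252s^3

(−t − 3 + 7s)(−6s + 5t + 7)(−9t − 9 + 6s)
= (6st − 5t^2 − 7t + 18s − 15t − 21 − 42s^2 + 35st + 49s)(−9t − 9 + 6s)    [distributive law]
= (41st − 5t^2 − 22t + 67s − 21 − 42s^2)(−9t − 9 + 6s)    [combine like terms]
= −369st^2 − 369st + 246s^2t + 45t^3 + 45t^2 − 30st^2 + 198t^2 + 198t − 132st − 603st − 603s + 402s^2 + 189t + 189 − 126s + 378s^2t + 378s^2 − 252s^3    [distributive law]
= −399st^2 − 1104st + 624s^2t + 45t^3 + 243t^2 + 387t − 729s + 780s^2 + 189 − 252s^3    [combine like terms]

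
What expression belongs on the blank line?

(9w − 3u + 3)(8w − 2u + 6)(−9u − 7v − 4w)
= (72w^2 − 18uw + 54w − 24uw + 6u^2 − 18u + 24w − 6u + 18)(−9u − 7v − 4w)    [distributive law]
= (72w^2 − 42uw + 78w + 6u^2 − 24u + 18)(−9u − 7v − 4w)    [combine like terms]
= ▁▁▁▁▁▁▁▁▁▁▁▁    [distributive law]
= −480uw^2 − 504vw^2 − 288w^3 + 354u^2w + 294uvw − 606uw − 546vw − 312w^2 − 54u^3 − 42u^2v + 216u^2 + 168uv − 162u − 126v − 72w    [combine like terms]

By distributive law:

−648uw^2 − 504vw^2 − 288w^3 + 378u^2w + 294uvw + 168uw^2 − 702uw − 546vw − 312w^2 − 54u^3 − 42u^2v − 24u^2w + 216u^2 + 168uv + 96uw − 162u − 126v − 72w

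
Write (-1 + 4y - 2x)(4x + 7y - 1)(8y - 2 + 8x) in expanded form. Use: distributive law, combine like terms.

(-1 + 4y - 2x)(4x + 7y - 1)(8y - 2 + 8x)
= (-4x - 7y + 1 + 16xy + 28y² - 4y - 8x² - 14xy + 2x)(8y - 2 + 8x)    [distributive law]
= (-2x - 11y + 1 + 2xy + 28y² - 8x²)(8y - 2 + 8x)    [combine like terms]
= -16xy + 4x - 16x² - 88y² + 22y - 88xy + 8y - 2 + 8x + 16xy² - 4xy + 16x²y + 224y³ - 56y² + 224xy² - 64x²y + 16x² - 64x³    [distributive law]
= -108xy + 12x - 144y² + 30y - 2 + 240xy² - 48x²y + 224y³ - 64x³    [combine like terms]

-108xy + 12x - 144y² + 30y - 2 + 240xy² - 48x²y + 224y³ - 64x³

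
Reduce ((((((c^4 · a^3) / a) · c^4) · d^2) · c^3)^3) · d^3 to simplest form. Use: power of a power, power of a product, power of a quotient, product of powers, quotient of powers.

a^6·c^33·d^9

((((((c^4 · a^3) / a) · c^4) · d^2) · c^3)^3) · d^3
= ((((((c^4 · a^3) / a) · c^4) · d^2)^3) · ((c^3)^3)) · d^3    [power of a product]
= ((((((c^4 · a^3) / a) · c^4)^3) · ((d^2)^3)) · ((c^3)^3)) · d^3    [power of a product]
= ((((((c^4 · a^3) / a)^3) · ((c^4)^3)) · ((d^2)^3)) · ((c^3)^3)) · d^3    [power of a product]
= ((((((c^4 · a^3)^3) / (a^3)) · ((c^4)^3)) · ((d^2)^3)) · ((c^3)^3)) · d^3    [power of a quotient]
= (((((((c^4)^3) · ((a^3)^3)) / (a^3)) · ((c^4)^3)) · ((d^2)^3)) · ((c^3)^3)) · d^3    [power of a product]
= (((((c^12 · ((a^3)^3)) / (a^3)) · ((c^4)^3)) · ((d^2)^3)) · ((c^3)^3)) · d^3    [power of a power]
= (((((c^12 · a^9) / (a^3)) · ((c^4)^3)) · ((d^2)^3)) · ((c^3)^3)) · d^3    [power of a power]
= (((((c^12 · a^9) / a^3) · c^12) · ((d^2)^3)) · ((c^3)^3)) · d^3    [power of a power]
= (((((c^12 · a^9) / a^3) · c^12) · d^6) · ((c^3)^3)) · d^3    [power of a power]
= (((((c^12 · a^9) / a^3) · c^12) · d^6) · c^9) · d^3    [power of a power]
= a^6·c^33·d^9    [quotient of powers; product of powers]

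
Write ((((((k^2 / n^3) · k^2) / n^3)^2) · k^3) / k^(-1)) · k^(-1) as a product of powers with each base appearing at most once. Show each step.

k^11n^(-12)

((((((k^2 / n^3) · k^2) / n^3)^2) · k^3) / k^(-1)) · k^(-1)
= ((((((k^2 / n^3) · k^2)^2) / ((n^3)^2)) · k^3) / k^(-1)) · k^(-1)    [power of a quotient]
= ((((((k^2 / n^3)^2) · ((k^2)^2)) / ((n^3)^2)) · k^3) / k^(-1)) · k^(-1)    [power of a product]
= (((((((k^2)^2) / ((n^3)^2)) · ((k^2)^2)) / ((n^3)^2)) · k^3) / k^(-1)) · k^(-1)    [power of a quotient]
= (((((k^4 / ((n^3)^2)) · ((k^2)^2)) / ((n^3)^2)) · k^3) / k^(-1)) · k^(-1)    [power of a power]
= (((((k^4 / n^6) · ((k^2)^2)) / ((n^3)^2)) · k^3) / k^(-1)) · k^(-1)    [power of a power]
= (((((k^4 / n^6) · k^4) / ((n^3)^2)) · k^3) / k^(-1)) · k^(-1)    [power of a power]
= (((((k^4 / n^6) · k^4) / n^6) · k^3) / k^(-1)) · k^(-1)    [power of a power]
= k^11n^(-12)    [quotient of powers; product of powers]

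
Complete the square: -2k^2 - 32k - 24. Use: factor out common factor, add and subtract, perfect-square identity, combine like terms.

-2k^2 - 32k - 24
= -2(k^2 + 16k) - 24    [factor out -2 from the k-terms]
= -2(k^2 + 16k + 64 - 64) - 24    [add and subtract 64 inside the bracket]
= -2(k + 8)^2 + 128 - 24    [perfect-square identity]
= -2(k + 8)^2 + 104    [combine constants]

-2(k + 8)^2 + 104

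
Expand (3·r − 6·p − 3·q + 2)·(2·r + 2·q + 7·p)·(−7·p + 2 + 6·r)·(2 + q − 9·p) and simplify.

−300·p·r² + 12·p·q·r² − 108·p²·r² + 72·r² + 36·q·r² + 72·r³ + 36·q·r³ − 324·p·r³ − 1296·p²·r + 1467·p²·q·r + 2835·p³·r + 76·p·r − 538·p·q·r + 1126·p²·q − 147·p²·q² − 1785·p³·q − 232·p·q + 98·p·q² + 126·p·q²·r + 2226·p³ − 2646·p⁴ − 616·p² + 42·p·q³ − 16·q² − 12·q³ − 48·q²·r − 36·q³·r + 16·r + 56·q·r + 16·q + 56·p

(3·r − 6·p − 3·q + 2)·(2·r + 2·q + 7·p)·(−7·p + 2 + 6·r)·(2 + q − 9·p)
= (6·r² + 6·q·r + 21·p·r − 12·p·r − 12·p·q − 42·p² − 6·q·r − 6·q² − 21·p·q + 4·r + 4·q + 14·p)·(−7·p + 2 + 6·r)·(2 + q − 9·p)    [distributive law]
= (6·r² + 9·p·r − 33·p·q − 42·p² − 6·q² + 4·r + 4·q + 14·p)·(−7·p + 2 + 6·r)·(2 + q − 9·p)    [combine like terms]
= (−42·p·r² + 12·r² + 36·r³ − 63·p²·r + 18·p·r + 54·p·r² + 231·p²·q − 66·p·q − 198·p·q·r + 294·p³ − 84·p² − 252·p²·r + 42·p·q² − 12·q² − 36·q²·r − 28·p·r + 8·r + 24·r² − 28·p·q + 8·q + 24·q·r − 98·p² + 28·p + 84·p·r)·(2 + q − 9·p)    [distributive law]
= (12·p·r² + 36·r² + 36·r³ − 315·p²·r + 74·p·r + 231·p²·q − 94·p·q − 198·p·q·r + 294·p³ − 182·p² + 42·p·q² − 12·q² − 36·q²·r + 8·r + 8·q + 24·q·r + 28·p)·(2 + q − 9·p)    [combine like terms]
= 24·p·r² + 12·p·q·r² − 108·p²·r² + 72·r² + 36·q·r² − 324·p·r² + 72·r³ + 36·q·r³ − 324·p·r³ − 630·p²·r − 315·p²·q·r + 2835·p³·r + 148·p·r + 74·p·q·r − 666·p²·r + 462·p²·q + 231·p²·q² − 2079·p³·q − 188·p·q − 94·p·q² + 846·p²·q − 396·p·q·r − 198·p·q²·r + 1782·p²·q·r + 588·p³ + 294·p³·q − 2646·p⁴ − 364·p² − 182·p²·q + 1638·p³ + 84·p·q² + 42·p·q³ − 378·p²·q² − 24·q² − 12·q³ + 108·p·q² − 72·q²·r − 36·q³·r + 324·p·q²·r + 16·r + 8·q·r − 72·p·r + 16·q + 8·q² − 72·p·q + 48·q·r + 24·q²·r − 216·p·q·r + 56·p + 28·p·q − 252·p²    [distributive law]
= −300·p·r² + 12·p·q·r² − 108·p²·r² + 72·r² + 36·q·r² + 72·r³ + 36·q·r³ − 324·p·r³ − 1296·p²·r + 1467·p²·q·r + 2835·p³·r + 76·p·r − 538·p·q·r + 1126·p²·q − 147·p²·q² − 1785·p³·q − 232·p·q + 98·p·q² + 126·p·q²·r + 2226·p³ − 2646·p⁴ − 616·p² + 42·p·q³ − 16·q² − 12·q³ − 48·q²·r − 36·q³·r + 16·r + 56·q·r + 16·q + 56·p    [combine like terms]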